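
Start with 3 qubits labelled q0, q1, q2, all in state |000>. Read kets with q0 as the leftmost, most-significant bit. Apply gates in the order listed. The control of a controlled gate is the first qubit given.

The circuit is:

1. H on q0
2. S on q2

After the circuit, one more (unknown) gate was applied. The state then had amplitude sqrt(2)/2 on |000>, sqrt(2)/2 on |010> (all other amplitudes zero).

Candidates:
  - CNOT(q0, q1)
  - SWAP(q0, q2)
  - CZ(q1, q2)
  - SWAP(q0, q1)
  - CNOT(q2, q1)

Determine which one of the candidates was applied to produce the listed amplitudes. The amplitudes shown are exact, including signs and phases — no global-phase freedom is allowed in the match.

The applied gate was SWAP(q0, q1).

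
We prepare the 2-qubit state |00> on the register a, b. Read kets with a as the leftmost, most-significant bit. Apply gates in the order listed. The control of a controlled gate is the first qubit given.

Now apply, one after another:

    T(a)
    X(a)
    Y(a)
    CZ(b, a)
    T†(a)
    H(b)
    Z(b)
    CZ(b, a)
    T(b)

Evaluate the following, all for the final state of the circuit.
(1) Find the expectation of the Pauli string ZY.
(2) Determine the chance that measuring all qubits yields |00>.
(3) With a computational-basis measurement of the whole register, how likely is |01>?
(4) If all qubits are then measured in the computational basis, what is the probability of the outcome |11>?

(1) The expectation value of ZY is -sqrt(2)/2.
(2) A full measurement returns |00> with probability 1/2.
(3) Outcome |01> occurs with probability 1/2.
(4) The probability of measuring |11> is 0.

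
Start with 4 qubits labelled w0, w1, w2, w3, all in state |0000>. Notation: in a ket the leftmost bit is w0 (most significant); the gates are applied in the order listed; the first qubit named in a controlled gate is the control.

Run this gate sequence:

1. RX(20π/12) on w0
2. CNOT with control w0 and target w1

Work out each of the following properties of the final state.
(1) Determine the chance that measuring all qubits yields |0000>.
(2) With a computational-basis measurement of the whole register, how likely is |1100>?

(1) A full measurement returns |0000> with probability 3/4.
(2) The probability of measuring |1100> is 1/4.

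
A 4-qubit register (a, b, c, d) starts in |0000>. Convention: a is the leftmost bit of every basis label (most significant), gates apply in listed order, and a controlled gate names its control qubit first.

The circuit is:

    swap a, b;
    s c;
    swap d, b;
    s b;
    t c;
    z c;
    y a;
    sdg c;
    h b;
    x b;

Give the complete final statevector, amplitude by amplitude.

The resulting statevector has amplitude sqrt(2)*I/2 on |1000>, sqrt(2)*I/2 on |1100>, and 0 on every other basis state.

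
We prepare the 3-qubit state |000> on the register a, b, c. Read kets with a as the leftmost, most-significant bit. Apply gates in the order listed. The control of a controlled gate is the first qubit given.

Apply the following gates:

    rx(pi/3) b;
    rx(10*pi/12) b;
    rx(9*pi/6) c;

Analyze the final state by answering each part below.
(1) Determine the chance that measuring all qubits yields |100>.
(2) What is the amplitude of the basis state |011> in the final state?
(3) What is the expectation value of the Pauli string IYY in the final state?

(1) The probability of measuring |100> is 0.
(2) |011> carries amplitude -sqrt(3)/4 - 1/4 in the final state.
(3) The observable IYY averages to 1/2.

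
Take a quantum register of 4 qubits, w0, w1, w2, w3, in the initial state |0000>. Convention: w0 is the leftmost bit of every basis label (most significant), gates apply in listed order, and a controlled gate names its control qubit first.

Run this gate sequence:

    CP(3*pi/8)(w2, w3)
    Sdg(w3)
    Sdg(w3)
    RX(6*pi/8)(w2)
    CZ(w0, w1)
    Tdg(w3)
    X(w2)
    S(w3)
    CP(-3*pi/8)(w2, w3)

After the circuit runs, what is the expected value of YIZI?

The expectation value of YIZI is 0.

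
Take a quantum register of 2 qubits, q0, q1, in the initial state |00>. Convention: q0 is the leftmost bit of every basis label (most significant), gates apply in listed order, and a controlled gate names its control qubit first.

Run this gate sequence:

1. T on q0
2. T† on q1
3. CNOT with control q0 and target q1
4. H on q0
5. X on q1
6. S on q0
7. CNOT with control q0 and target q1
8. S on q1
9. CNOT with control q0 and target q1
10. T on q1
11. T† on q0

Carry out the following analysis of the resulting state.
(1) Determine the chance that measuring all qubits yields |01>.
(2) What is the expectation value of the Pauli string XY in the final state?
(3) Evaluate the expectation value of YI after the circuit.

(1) Outcome |01> occurs with probability 1/2.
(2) The observable XY averages to 0.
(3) The observable YI averages to -sqrt(2)/2.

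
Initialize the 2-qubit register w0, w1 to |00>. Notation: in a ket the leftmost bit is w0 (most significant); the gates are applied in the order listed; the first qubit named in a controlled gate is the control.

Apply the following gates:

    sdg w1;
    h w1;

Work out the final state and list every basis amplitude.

After the circuit, the state carries amplitude sqrt(2)/2 on |00>, sqrt(2)/2 on |01>, 0 on |10>, 0 on |11>.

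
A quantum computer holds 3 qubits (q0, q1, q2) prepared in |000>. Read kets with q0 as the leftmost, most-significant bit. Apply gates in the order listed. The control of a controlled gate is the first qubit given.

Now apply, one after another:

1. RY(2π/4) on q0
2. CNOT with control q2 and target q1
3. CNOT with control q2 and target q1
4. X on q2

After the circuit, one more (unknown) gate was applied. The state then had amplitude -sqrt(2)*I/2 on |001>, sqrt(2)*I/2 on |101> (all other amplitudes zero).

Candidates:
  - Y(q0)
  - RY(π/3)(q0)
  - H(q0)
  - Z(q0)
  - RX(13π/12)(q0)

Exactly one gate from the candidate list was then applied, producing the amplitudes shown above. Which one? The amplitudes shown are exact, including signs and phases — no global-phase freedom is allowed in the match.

It was Y(q0) that produced the state shown. Key observation: steps 2-3 multiply out to the identity, so the circuit reduces to the remaining gates.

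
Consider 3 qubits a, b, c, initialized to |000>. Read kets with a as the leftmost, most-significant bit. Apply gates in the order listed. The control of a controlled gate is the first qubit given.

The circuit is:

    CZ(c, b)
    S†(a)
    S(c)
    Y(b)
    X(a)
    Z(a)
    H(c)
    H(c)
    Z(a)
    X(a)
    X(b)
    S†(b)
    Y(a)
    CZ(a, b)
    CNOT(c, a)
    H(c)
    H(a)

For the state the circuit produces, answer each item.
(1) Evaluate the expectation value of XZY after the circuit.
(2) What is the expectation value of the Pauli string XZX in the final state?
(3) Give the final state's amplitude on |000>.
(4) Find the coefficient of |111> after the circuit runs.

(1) The expectation value of XZY is 0. Key observation: steps 5-10 multiply out to the identity, so the circuit reduces to the remaining gates.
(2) The expectation value of XZX is -1.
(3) The final state's coefficient on |000> equals -1/2.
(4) The final state's coefficient on |111> equals 0.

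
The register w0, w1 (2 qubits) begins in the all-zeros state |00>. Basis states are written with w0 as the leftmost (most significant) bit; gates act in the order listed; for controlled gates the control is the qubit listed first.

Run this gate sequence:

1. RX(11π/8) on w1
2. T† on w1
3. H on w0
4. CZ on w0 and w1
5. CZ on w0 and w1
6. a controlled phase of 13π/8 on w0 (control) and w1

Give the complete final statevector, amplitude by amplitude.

The resulting statevector has amplitude -sqrt(2)*cos(5*pi/16)/2 on |00>, -sqrt(2)*exp(I*pi/4)*sin(5*pi/16)/2 on |01>, -sqrt(2)*cos(5*pi/16)/2 on |10>, sqrt(2)*exp(7*I*pi/8)*sin(5*pi/16)/2 on |11>. Key observation: steps 4-5 multiply out to the identity, so the circuit reduces to the remaining gates.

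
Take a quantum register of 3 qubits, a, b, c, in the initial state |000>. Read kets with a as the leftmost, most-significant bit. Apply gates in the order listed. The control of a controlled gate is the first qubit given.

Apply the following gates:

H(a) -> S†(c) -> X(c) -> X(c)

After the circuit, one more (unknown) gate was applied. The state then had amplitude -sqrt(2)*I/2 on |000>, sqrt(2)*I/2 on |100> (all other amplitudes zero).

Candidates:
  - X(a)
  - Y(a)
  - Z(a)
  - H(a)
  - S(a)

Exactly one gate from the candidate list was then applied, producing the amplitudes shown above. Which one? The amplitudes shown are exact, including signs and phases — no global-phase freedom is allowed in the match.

It was Y(a) that produced the state shown. Key observation: gates 3-4 undo each other exactly, leaving only the rest of the circuit to track.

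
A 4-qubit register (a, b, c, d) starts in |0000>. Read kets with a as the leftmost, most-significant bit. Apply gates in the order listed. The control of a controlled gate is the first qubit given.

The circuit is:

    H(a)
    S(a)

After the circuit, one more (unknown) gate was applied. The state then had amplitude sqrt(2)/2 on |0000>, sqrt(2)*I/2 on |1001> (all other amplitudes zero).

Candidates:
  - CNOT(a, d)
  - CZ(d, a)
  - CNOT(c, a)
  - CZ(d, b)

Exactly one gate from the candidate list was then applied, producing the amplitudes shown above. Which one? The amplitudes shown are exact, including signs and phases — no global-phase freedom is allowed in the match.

The applied gate was CNOT(a, d).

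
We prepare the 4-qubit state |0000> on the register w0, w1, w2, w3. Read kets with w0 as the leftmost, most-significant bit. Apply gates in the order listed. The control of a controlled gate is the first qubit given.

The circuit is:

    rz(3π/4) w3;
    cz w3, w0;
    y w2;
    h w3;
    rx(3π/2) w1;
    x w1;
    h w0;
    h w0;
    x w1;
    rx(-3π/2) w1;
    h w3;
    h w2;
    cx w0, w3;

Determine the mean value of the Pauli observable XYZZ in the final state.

In the final state, XYZZ has expectation 0. Key observation: the block from step 4 through step 11 cancels to the identity and can be dropped.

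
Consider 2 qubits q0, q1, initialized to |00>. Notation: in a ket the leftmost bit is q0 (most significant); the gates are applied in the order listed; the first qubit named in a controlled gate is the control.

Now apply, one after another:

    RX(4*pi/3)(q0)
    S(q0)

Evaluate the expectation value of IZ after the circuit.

In the final state, IZ has expectation 1.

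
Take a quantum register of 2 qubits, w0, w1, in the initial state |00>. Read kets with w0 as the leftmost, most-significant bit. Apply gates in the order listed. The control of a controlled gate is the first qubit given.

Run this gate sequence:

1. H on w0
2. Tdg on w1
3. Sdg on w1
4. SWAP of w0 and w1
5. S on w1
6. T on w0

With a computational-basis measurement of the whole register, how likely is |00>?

A full measurement returns |00> with probability 1/2.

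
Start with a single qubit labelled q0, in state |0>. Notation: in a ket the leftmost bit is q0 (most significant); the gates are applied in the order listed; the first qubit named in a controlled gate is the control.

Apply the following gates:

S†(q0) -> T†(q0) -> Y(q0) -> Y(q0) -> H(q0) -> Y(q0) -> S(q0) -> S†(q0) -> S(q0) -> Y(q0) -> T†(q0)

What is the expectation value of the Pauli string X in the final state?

The expectation value of X is -sqrt(2)/2.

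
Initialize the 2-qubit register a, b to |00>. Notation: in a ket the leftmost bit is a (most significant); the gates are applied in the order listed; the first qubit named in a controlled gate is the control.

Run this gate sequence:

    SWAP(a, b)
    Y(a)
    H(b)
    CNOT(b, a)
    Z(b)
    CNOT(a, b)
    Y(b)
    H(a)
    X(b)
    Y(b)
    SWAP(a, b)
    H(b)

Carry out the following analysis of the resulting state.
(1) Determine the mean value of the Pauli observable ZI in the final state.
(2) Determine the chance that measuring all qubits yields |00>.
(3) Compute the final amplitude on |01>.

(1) The observable ZI averages to 1.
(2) The probability of measuring |00> is 1/2.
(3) The final state's coefficient on |01> equals -sqrt(2)*I/2.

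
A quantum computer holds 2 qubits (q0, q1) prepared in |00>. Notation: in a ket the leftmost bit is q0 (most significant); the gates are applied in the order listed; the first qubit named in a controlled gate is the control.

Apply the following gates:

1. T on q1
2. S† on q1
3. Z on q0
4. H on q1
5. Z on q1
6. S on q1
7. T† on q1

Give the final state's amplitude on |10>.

The amplitude on |10> is 0.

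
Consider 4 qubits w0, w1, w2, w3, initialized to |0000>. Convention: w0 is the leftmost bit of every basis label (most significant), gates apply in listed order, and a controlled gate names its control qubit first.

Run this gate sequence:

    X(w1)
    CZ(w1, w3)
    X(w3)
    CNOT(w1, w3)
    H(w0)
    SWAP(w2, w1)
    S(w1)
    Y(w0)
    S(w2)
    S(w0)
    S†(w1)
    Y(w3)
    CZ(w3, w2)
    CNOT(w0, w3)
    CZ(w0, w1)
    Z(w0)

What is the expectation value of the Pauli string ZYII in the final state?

In the final state, ZYII has expectation 0.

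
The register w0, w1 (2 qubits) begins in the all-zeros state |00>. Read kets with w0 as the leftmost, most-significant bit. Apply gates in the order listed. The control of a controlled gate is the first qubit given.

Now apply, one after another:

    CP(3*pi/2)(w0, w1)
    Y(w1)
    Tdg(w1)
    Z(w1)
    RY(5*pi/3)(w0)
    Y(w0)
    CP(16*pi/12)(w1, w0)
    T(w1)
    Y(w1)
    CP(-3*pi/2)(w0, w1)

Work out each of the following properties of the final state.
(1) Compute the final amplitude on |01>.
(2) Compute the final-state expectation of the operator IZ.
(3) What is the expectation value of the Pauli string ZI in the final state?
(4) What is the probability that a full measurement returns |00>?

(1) The final state's coefficient on |01> equals 0.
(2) The observable IZ averages to 1.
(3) In the final state, ZI has expectation -1/2.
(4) Outcome |00> occurs with probability 1/4.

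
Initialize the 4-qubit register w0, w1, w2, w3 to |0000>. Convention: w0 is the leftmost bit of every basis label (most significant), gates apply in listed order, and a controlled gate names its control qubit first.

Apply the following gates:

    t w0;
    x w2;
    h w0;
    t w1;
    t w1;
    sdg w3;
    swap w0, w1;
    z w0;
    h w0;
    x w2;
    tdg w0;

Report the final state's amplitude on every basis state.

The final amplitudes are 1/2 on |0000>, 1/2 on |0100>, -exp(3*I*pi/4)/2 on |1000>, -exp(3*I*pi/4)/2 on |1100>, and 0 on every other basis state.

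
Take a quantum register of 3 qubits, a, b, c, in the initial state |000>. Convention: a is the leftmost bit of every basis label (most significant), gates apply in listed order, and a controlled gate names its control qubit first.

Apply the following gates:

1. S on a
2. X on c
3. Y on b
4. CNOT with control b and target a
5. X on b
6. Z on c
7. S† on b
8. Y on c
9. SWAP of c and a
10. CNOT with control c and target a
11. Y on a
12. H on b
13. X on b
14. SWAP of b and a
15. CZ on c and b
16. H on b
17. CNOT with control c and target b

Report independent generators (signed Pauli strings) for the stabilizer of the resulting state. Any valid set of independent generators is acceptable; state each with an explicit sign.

The stabilizer group can be generated by +XII, +IXI, -IIZ, among other valid generating sets.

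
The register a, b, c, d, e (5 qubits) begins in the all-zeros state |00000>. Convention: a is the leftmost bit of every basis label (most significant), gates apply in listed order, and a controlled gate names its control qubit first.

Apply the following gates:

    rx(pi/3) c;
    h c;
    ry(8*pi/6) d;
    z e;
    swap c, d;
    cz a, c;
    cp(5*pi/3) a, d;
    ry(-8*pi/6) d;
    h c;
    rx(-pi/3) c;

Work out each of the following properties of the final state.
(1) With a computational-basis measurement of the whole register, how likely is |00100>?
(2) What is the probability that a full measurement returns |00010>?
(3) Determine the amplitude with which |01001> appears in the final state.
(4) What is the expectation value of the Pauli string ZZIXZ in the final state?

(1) A full measurement returns |00100> with probability 13/64.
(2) The probability of measuring |00010> is 13/64.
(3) The final state's coefficient on |01001> equals 0.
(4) The observable ZZIXZ averages to -1/4.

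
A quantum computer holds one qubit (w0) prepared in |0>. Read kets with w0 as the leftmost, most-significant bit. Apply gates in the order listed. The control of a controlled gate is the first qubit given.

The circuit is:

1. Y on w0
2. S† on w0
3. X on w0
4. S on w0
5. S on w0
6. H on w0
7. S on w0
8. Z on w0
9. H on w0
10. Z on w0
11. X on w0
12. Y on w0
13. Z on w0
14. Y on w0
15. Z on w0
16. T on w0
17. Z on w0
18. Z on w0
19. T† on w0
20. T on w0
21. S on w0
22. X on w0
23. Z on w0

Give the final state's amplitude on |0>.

The amplitude on |0> is (-1 - I)*exp(I*pi/4)/2. Key observation: gates 16-19 undo each other exactly, leaving only the rest of the circuit to track.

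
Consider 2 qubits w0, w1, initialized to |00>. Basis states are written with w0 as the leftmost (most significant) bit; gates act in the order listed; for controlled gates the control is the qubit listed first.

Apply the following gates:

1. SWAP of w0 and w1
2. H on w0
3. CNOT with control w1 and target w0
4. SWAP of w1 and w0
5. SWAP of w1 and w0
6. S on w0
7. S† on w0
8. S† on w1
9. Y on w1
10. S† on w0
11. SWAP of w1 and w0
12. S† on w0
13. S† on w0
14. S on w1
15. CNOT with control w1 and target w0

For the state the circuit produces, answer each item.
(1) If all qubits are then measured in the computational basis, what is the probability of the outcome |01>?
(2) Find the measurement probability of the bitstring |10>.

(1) Outcome |01> occurs with probability 1/2.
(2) The probability of measuring |10> is 1/2.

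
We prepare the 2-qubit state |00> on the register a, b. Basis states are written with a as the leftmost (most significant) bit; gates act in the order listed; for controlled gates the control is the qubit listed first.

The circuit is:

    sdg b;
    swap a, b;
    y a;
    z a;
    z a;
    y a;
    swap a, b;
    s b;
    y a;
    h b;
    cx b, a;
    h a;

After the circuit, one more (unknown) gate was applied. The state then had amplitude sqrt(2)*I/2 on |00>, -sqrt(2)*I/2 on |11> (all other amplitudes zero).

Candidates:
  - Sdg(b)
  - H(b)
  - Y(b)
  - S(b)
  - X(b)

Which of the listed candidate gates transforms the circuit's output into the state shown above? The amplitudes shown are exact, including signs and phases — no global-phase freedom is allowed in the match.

The applied gate was H(b).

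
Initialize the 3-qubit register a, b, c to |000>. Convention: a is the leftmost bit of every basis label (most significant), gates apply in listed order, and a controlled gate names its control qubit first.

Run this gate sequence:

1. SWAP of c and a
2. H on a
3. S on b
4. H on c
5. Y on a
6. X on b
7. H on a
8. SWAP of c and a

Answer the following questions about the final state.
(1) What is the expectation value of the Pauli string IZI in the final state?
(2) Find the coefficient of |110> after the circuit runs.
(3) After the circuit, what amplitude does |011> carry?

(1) The expectation value of IZI is -1.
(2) The amplitude on |110> is 0.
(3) The final state's coefficient on |011> equals -sqrt(2)*I/2.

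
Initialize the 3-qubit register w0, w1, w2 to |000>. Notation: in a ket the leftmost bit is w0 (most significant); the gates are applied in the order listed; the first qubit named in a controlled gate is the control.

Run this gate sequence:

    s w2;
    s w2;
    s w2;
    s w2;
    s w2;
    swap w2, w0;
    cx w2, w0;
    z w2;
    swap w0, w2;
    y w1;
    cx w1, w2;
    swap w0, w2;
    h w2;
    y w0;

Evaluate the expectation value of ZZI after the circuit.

In the final state, ZZI has expectation -1. Key observation: steps 2-5 multiply out to the identity, so the circuit reduces to the remaining gates.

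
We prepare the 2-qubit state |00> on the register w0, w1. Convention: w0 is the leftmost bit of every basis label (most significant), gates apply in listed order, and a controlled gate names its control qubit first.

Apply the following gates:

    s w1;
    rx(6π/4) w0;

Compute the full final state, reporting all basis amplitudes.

The resulting statevector has amplitude -sqrt(2)/2 on |00>, 0 on |01>, -sqrt(2)*I/2 on |10>, 0 on |11>.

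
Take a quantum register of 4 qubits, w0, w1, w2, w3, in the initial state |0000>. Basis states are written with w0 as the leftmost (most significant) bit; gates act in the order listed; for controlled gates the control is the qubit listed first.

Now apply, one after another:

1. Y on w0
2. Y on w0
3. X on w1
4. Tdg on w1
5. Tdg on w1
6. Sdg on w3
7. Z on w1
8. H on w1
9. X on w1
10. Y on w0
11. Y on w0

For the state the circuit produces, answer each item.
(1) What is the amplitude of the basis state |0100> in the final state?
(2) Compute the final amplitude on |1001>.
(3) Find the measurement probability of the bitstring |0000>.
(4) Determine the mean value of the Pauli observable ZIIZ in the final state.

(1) The amplitude on |0100> is sqrt(2)*I/2.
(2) The amplitude on |1001> is 0.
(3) Outcome |0000> occurs with probability 1/2.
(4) The expectation value of ZIIZ is 1.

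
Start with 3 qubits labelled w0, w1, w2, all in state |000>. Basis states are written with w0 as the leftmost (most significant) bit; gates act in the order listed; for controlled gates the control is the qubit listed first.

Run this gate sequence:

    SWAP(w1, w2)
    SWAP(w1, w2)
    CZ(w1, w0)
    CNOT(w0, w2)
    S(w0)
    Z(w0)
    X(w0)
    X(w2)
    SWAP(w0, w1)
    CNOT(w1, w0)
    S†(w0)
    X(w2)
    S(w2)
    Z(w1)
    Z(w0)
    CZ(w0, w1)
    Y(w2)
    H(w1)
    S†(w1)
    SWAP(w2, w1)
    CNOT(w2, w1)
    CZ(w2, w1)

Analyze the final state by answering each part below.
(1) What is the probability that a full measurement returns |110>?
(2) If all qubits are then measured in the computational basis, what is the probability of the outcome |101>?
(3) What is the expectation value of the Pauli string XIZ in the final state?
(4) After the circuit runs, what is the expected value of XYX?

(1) A full measurement returns |110> with probability 1/2. Key observation: steps 1-2 multiply out to the identity, so the circuit reduces to the remaining gates.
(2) A full measurement returns |101> with probability 1/2.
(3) The expectation value of XIZ is 0.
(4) The observable XYX averages to 0.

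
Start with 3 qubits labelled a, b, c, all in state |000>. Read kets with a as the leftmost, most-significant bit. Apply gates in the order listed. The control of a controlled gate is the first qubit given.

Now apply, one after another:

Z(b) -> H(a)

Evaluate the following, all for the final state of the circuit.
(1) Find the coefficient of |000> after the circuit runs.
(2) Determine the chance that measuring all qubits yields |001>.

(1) The final state's coefficient on |000> equals sqrt(2)/2.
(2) A full measurement returns |001> with probability 0.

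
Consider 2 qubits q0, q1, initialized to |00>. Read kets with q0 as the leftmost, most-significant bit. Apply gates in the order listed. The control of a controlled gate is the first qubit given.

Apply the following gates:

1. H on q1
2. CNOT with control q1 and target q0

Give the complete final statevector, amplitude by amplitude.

The final amplitudes are sqrt(2)/2 on |00>, 0 on |01>, 0 on |10>, sqrt(2)/2 on |11>.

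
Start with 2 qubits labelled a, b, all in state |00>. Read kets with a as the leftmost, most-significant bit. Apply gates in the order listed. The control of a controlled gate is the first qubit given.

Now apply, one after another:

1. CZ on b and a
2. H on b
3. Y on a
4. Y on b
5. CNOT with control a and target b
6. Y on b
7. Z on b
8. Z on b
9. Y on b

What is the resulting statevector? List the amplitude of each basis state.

The final amplitudes are 0 on |00>, 0 on |01>, -sqrt(2)/2 on |10>, sqrt(2)/2 on |11>. Key observation: gates 6-9 undo each other exactly, leaving only the rest of the circuit to track.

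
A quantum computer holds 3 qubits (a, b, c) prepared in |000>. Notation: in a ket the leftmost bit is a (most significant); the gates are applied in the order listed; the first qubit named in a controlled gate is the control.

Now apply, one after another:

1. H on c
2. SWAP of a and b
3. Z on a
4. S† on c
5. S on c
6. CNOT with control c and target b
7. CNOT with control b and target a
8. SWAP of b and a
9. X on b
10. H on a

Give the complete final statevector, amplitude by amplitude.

After the circuit, the state carries amplitude 0 on |000>, 1/2 on |001>, 1/2 on |010>, 0 on |011>, 0 on |100>, -1/2 on |101>, 1/2 on |110>, 0 on |111>.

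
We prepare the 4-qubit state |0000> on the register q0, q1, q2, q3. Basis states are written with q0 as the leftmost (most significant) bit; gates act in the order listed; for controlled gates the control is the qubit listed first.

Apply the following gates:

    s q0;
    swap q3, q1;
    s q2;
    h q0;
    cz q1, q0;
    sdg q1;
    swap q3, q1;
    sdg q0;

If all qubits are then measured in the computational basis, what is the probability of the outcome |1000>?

The probability of measuring |1000> is 1/2.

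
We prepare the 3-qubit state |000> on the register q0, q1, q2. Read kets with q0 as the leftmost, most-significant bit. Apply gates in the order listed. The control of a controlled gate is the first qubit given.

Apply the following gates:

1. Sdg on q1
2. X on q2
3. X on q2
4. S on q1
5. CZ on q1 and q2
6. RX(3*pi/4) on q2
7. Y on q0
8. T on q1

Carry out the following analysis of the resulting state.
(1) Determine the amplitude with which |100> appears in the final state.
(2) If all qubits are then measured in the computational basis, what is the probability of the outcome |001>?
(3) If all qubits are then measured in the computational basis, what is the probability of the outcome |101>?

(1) The amplitude on |100> is I*sqrt(2 - sqrt(2))/2. Key observation: the block from step 1 through step 4 cancels to the identity and can be dropped.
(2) A full measurement returns |001> with probability 0.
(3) A full measurement returns |101> with probability sqrt(2)/4 + 1/2.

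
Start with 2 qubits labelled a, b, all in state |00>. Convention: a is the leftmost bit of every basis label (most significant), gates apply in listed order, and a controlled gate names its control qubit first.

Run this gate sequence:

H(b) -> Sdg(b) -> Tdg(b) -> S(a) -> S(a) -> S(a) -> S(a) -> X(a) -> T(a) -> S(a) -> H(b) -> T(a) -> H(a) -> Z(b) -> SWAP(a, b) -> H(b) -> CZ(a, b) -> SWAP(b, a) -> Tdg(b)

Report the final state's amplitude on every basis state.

The final amplitudes are 0 on |00>, 0 on |01>, -1/2 + exp(I*pi/4)/2 on |10>, -1/2 + exp(3*I*pi/4)/2 on |11>.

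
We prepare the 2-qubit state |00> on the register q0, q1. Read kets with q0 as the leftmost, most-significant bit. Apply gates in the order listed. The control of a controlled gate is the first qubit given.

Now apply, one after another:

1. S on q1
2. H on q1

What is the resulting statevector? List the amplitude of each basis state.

After the circuit, the state carries amplitude sqrt(2)/2 on |00>, sqrt(2)/2 on |01>, 0 on |10>, 0 on |11>.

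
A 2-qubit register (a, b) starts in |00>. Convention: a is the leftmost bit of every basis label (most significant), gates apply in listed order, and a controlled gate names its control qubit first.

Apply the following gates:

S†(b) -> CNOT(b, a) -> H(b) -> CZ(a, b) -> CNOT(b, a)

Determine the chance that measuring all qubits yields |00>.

The probability of measuring |00> is 1/2.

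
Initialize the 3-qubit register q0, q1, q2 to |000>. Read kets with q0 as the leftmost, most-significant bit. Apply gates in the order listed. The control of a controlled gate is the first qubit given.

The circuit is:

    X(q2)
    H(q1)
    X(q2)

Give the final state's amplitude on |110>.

The final state's coefficient on |110> equals 0.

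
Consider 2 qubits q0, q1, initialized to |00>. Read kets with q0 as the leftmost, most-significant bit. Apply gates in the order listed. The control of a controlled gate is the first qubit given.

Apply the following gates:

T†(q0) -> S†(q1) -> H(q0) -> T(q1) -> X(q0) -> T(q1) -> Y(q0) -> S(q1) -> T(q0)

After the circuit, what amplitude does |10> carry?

The amplitude on |10> is sqrt(2)*exp(3*I*pi/4)/2.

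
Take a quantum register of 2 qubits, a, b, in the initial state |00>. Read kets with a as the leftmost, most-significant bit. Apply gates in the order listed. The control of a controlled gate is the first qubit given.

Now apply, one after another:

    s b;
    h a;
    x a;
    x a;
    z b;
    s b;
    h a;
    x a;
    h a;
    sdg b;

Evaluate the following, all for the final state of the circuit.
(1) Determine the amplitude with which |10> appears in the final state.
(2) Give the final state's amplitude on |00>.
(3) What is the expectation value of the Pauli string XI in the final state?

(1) |10> carries amplitude -sqrt(2)/2 in the final state.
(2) The amplitude on |00> is sqrt(2)/2.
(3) In the final state, XI has expectation -1.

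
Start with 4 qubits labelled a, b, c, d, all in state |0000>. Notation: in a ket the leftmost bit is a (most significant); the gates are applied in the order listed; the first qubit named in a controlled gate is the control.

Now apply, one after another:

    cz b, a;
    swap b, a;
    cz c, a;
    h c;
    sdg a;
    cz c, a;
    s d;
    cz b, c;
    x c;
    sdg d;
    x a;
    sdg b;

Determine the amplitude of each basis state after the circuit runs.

The resulting statevector has amplitude sqrt(2)/2 on |1000>, sqrt(2)/2 on |1010>, and 0 on every other basis state.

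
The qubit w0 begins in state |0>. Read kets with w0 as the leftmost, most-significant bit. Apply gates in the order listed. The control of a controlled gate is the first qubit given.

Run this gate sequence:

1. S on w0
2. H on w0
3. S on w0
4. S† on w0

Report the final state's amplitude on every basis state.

The resulting statevector has amplitude sqrt(2)/2 on |0>, sqrt(2)/2 on |1>.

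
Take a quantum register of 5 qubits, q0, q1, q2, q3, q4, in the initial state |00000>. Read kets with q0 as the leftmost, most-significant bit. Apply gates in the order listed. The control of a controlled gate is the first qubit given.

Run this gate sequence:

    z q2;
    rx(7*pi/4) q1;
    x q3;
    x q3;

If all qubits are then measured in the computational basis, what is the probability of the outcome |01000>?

A full measurement returns |01000> with probability 1/2 - sqrt(2)/4. Key observation: steps 3-4 multiply out to the identity, so the circuit reduces to the remaining gates.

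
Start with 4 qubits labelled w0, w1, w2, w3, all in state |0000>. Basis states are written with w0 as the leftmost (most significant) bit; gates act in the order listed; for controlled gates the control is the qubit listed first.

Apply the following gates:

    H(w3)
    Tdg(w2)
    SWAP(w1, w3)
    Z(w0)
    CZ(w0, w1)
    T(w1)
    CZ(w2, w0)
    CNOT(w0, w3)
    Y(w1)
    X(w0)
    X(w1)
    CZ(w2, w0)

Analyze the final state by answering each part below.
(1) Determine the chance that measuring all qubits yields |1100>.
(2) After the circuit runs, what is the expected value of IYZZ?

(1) The probability of measuring |1100> is 1/2.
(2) The expectation value of IYZZ is -sqrt(2)/2.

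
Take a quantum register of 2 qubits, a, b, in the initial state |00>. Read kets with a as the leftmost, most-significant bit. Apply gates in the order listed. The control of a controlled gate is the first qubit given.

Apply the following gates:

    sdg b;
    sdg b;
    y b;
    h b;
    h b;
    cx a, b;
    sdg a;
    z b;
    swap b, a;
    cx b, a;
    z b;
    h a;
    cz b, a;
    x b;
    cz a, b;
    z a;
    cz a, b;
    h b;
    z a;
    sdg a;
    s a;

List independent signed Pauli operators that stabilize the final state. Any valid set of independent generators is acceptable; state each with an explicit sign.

One valid set of independent stabilizer generators is -XI, -IX (any independent generating set of the same group is equally correct). Key observation: gates 4-5 undo each other exactly, leaving only the rest of the circuit to track.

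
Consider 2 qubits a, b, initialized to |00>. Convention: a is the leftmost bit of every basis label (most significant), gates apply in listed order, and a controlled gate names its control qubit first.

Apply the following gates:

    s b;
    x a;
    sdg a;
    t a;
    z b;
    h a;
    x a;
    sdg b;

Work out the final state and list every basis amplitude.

After the circuit, the state carries amplitude sqrt(2)*exp(3*I*pi/4)/2 on |00>, 0 on |01>, -sqrt(2)*exp(3*I*pi/4)/2 on |10>, 0 on |11>.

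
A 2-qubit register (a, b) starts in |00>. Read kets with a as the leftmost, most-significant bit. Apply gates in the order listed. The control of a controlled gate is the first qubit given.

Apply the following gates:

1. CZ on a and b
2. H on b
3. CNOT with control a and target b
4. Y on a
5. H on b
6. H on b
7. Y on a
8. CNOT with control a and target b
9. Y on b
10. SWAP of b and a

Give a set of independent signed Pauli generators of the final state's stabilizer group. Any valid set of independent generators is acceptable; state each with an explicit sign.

One valid set of independent stabilizer generators is -XI, +IZ (any independent generating set of the same group is equally correct). Key observation: steps 3-8 multiply out to the identity, so the circuit reduces to the remaining gates.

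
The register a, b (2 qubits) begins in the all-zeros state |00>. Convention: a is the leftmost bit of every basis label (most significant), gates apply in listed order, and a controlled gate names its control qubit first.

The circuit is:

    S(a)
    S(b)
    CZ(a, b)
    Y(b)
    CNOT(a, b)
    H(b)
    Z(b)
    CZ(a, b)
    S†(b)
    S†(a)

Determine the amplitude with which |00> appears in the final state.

|00> carries amplitude sqrt(2)*I/2 in the final state.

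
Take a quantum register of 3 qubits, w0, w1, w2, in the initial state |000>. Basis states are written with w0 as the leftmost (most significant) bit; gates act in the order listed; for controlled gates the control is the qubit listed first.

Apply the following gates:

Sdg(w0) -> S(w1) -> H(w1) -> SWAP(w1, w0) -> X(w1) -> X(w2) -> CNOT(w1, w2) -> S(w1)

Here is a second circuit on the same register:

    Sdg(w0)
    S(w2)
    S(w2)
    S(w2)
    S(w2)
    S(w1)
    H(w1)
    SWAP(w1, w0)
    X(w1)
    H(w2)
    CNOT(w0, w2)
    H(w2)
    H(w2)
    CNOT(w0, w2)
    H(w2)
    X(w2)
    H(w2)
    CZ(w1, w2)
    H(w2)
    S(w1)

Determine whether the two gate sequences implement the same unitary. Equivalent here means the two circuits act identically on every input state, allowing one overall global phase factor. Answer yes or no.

Yes, they are equivalent — the unitaries differ by at most a global phase.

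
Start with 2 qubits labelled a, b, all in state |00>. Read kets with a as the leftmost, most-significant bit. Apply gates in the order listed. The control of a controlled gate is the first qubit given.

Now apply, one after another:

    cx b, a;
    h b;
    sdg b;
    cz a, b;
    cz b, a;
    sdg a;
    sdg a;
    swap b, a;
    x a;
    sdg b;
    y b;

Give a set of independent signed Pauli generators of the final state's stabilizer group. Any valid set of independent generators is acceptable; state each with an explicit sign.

The stabilizer group can be generated by +YI, -IZ, among other valid generating sets.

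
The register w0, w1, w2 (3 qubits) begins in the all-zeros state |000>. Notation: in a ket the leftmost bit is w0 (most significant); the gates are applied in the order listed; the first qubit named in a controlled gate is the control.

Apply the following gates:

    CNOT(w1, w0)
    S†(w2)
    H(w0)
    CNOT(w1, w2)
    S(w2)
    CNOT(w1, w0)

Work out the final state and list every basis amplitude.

The resulting statevector has amplitude sqrt(2)/2 on |000>, sqrt(2)/2 on |100>, and 0 on every other basis state.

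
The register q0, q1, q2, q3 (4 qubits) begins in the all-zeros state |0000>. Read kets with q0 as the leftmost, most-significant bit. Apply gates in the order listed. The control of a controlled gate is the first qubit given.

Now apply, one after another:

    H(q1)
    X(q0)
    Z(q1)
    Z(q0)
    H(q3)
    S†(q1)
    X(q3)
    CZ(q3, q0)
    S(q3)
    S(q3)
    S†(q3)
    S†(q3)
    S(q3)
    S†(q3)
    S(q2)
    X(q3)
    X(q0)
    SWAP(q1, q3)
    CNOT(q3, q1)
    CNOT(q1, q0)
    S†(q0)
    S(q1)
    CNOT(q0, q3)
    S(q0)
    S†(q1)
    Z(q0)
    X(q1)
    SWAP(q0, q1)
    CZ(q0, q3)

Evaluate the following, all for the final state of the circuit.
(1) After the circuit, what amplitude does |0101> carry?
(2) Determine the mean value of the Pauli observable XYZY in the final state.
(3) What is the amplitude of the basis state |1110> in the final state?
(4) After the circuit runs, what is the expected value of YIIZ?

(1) The amplitude on |0101> is 1/2.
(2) The expectation value of XYZY is -1.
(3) The final state's coefficient on |1110> equals 0.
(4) The observable YIIZ averages to 0.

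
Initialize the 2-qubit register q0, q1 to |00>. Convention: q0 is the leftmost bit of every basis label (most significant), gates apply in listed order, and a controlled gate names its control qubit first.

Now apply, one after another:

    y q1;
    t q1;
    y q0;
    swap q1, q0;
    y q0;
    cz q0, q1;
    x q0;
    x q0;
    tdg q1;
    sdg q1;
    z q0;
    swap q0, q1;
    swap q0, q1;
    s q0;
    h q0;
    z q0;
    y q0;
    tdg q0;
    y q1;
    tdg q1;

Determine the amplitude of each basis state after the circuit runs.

The resulting statevector has amplitude sqrt(2)/2 on |00>, 0 on |01>, -sqrt(2)*exp(3*I*pi/4)/2 on |10>, 0 on |11>. Key observation: gates 12-13 undo each other exactly, leaving only the rest of the circuit to track.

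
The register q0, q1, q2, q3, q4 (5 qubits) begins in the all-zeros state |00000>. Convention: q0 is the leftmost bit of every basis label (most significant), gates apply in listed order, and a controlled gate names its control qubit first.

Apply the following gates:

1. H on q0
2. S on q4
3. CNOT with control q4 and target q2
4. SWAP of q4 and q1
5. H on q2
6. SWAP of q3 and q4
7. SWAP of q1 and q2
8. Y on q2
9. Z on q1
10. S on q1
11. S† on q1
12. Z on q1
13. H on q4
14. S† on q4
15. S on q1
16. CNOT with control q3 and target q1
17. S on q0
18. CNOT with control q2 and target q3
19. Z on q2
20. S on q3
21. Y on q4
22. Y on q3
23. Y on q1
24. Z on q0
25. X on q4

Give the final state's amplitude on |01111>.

The final state's coefficient on |01111> equals 0. Key observation: steps 9-12 multiply out to the identity, so the circuit reduces to the remaining gates.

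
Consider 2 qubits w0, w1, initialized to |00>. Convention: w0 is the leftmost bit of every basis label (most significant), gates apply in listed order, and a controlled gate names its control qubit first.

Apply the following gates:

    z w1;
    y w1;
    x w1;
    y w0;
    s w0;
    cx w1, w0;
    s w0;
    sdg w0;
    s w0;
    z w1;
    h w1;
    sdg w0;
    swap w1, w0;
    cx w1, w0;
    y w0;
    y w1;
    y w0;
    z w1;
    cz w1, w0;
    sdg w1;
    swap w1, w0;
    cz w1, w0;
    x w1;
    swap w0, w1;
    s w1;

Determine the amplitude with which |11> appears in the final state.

|11> carries amplitude 0 in the final state.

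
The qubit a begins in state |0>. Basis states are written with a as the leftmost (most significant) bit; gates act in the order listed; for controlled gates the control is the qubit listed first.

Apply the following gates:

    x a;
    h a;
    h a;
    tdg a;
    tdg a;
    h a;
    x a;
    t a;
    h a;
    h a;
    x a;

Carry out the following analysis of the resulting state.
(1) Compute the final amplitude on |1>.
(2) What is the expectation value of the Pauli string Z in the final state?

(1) |1> carries amplitude sqrt(2)*I/2 in the final state.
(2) In the final state, Z has expectation 0.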